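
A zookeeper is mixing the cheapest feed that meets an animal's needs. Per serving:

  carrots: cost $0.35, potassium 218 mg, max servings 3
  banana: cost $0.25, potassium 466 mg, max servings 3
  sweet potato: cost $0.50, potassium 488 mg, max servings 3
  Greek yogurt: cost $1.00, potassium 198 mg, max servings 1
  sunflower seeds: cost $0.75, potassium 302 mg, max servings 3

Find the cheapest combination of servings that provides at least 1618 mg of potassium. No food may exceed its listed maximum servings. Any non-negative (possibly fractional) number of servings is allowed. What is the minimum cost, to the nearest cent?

Cost per mg of potassium: banana $0.0005, sweet potato $0.0010, carrots $0.0016, sunflower seeds $0.0025, Greek yogurt $0.0051.
Take 3 servings of banana: +1398.0 mg potassium for $0.75 (total $0.75, still need 220.0 mg).
Take 0.4508 servings of sweet potato: +220.0 mg potassium for $0.23 (total $0.98, still need 0.0 mg).
Greedy by cheapest-per-mg is optimal for a single linear constraint, so the minimum cost is $0.98.

$0.98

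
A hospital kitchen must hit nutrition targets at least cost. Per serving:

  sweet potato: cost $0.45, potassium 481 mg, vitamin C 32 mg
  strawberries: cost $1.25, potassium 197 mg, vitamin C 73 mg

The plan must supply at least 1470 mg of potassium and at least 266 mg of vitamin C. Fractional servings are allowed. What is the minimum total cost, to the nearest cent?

An LP optimum is at a vertex; with two nutrient constraints at most two foods are used. Check each candidate.
sweet potato only: max(1470/481, 266/32) = 8.312 servings → $3.74.
strawberries only: max(1470/197, 266/73) = 7.462 servings → $9.33.
sweet potato + strawberries with both tight: 1.906 servings and 2.808 servings → $4.37.
Cheapest feasible corner: $3.74.

$3.74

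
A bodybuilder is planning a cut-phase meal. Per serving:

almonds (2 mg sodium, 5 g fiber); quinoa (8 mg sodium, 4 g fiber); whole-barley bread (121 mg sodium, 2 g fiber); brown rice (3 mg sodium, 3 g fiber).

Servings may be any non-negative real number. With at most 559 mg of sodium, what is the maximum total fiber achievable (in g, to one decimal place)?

1397.5 g

Fiber per mg sodium: almonds 2.5, brown rice 1, quinoa 0.5, whole-barley bread 0.01653.
With no serving limits, spend the whole sodium allowance on almonds: 559 mg / 2 mg × 5 g = 1397.5 g.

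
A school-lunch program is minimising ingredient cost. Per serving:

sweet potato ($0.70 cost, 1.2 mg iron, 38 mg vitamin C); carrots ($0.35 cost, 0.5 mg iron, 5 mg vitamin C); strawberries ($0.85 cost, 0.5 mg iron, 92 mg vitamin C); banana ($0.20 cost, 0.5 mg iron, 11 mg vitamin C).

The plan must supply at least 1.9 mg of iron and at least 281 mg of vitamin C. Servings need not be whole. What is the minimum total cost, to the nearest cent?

Minimising a linear cost over {iron ≥ 1.9, vitamin C ≥ 281, servings ≥ 0} — the optimum is at a vertex, using one or two foods.
sweet potato only: max(1.9/1.2, 281/38) = 7.395 servings → $5.18.
carrots only: max(1.9/0.5, 281/5) = 56.2 servings → $19.67.
strawberries only: max(1.9/0.5, 281/92) = 3.8 servings → $3.23.
banana only: max(1.9/0.5, 281/11) = 25.55 servings → $5.11.
sweet potato + carrots: the both-tight solution has a negative serving — not a feasible corner.
sweet potato + strawberries with both tight: 0.3753 servings and 2.899 servings → $2.73.
sweet potato + banana: intersection lies outside the first quadrant.
carrots + strawberries with both tight: 0.7885 servings and 3.011 servings → $2.84.
carrots + banana with both targets exact would need a negative amount; discard.
strawberries + banana with both tight: 2.953 servings and 0.8469 servings → $2.68.
Cheapest feasible corner: $2.68.

$2.68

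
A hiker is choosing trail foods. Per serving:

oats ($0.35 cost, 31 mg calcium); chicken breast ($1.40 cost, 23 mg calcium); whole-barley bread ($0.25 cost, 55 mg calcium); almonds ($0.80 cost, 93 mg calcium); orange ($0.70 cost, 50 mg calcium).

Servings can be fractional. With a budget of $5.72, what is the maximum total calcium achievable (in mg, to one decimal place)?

1258.4 mg

Calcium per dollar: whole-barley bread 220, almonds 116.2, oats 88.57, orange 71.43, chicken breast 16.43.
With no serving limits, spend the whole cost allowance on whole-barley bread: $5.72 / $0.25 × 55 mg = 1258.4 mg.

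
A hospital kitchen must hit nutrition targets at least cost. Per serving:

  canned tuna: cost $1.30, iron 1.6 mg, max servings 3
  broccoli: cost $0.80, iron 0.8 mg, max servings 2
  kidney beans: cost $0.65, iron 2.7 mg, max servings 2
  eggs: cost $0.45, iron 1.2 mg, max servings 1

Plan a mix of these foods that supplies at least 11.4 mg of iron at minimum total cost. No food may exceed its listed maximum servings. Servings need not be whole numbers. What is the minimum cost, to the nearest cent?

$5.65

Cost per mg of iron: kidney beans $0.2407, eggs $0.3750, canned tuna $0.8125, broccoli $1.0000.
Take 2 servings of kidney beans: +5.4 mg iron for $1.30 (total $1.30, still need 6.0 mg).
Take 1 serving of eggs: +1.2 mg iron for $0.45 (total $1.75, still need 4.8 mg).
Take 3 servings of canned tuna: +4.8 mg iron for $3.90 (total $5.65, still need 0.0 mg).
Greedy by cheapest-per-mg is optimal for a single linear constraint, so the minimum cost is $5.65.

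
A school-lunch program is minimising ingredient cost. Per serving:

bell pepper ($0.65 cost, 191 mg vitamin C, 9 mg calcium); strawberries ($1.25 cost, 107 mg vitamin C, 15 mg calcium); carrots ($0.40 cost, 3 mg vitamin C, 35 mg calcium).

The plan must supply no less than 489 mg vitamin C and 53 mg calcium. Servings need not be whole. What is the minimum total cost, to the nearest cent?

With two linear requirements the optimum uses one or two foods; enumerate the corners.
bell pepper only: max(489/191, 53/9) = 5.889 servings → $3.83.
strawberries only: max(489/107, 53/15) = 4.57 servings → $5.71.
carrots only: max(489/3, 53/35) = 163 servings → $65.20.
bell pepper + strawberries with both tight: 0.8749 servings and 3.008 servings → $4.33.
bell pepper + carrots with both tight: 2.547 servings and 0.8594 servings → $2.00.
strawberries + carrots with both targets exact would need a negative amount; discard.
So the least-cost plan costs $2.00.

$2.00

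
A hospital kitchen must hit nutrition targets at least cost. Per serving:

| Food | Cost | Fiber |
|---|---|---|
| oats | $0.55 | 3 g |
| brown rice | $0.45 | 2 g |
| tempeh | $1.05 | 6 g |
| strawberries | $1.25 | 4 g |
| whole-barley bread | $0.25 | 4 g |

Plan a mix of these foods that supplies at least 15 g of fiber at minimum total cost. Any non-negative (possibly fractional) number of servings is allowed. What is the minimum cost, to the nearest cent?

Cost per g of fiber: whole-barley bread $0.0625, tempeh $0.1750, oats $0.1833, brown rice $0.2250, strawberries $0.3125.
With no serving limits, use only whole-barley bread: 15 g / 4 g = 3.75 servings × $0.25 = $0.94.

$0.94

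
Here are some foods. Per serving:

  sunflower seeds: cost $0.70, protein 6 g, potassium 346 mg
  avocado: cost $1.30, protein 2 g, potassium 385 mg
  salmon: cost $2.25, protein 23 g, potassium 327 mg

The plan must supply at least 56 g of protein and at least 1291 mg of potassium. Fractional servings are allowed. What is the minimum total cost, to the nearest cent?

$5.69

An LP optimum is at a vertex; with two nutrient constraints at most two foods are used. Check each candidate.
sunflower seeds only: max(56/6, 1291/346) = 9.333 servings → $6.53.
avocado only: max(56/2, 1291/385) = 28 servings → $36.40.
salmon only: max(56/23, 1291/327) = 3.948 servings → $8.88.
sunflower seeds + avocado: intersection lies outside the first quadrant.
sunflower seeds + salmon with both tight: 1.898 servings and 1.94 servings → $5.69.
avocado + salmon with both tight: 1.388 servings and 2.314 servings → $7.01.
The minimum over all feasible corners is $5.69.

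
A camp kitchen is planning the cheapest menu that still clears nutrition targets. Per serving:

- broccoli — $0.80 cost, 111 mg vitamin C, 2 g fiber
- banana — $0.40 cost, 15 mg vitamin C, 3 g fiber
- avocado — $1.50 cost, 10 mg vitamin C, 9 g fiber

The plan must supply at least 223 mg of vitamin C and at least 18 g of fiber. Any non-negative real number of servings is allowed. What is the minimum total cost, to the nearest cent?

$3.10

At the optimum either one food covers both requirements or two foods hit both targets exactly; no other combination can be cheaper.
broccoli only: max(223/111, 18/2) = 9 servings → $7.20.
banana only: max(223/15, 18/3) = 14.87 servings → $5.95.
avocado only: max(223/10, 18/9) = 22.3 servings → $33.45.
broccoli + banana with both tight: 1.317 servings and 5.122 servings → $3.10.
broccoli + avocado with both tight: 1.866 servings and 1.585 servings → $3.87.
banana + avocado: the both-tight solution has a negative serving — not a feasible corner.
So the least-cost plan costs $3.10.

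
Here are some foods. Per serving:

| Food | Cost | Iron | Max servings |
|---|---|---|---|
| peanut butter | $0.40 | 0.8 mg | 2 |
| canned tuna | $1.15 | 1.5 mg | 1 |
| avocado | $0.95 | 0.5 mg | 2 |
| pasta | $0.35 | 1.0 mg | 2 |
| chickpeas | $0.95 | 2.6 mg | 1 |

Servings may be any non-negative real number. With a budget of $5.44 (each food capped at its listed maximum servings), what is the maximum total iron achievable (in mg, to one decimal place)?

Iron per dollar: pasta 2.857, chickpeas 2.737, peanut butter 2, canned tuna 1.304, avocado 0.5263.
Take 2 servings of pasta: spends $0.70, +2.0 mg iron (running total 2.0 mg).
Take 1 serving of chickpeas: spends $0.95, +2.6 mg iron (running total 4.6 mg).
Take 2 servings of peanut butter: spends $0.80, +1.6 mg iron (running total 6.2 mg).
Take 1 serving of canned tuna: spends $1.15, +1.5 mg iron (running total 7.7 mg).
Take 1.937 servings of avocado: spends $1.84, +1.0 mg iron (running total 8.7 mg).
Filling greedily by iron-per-dollar is optimal for one linear limit, giving 8.7 mg.

8.7 mg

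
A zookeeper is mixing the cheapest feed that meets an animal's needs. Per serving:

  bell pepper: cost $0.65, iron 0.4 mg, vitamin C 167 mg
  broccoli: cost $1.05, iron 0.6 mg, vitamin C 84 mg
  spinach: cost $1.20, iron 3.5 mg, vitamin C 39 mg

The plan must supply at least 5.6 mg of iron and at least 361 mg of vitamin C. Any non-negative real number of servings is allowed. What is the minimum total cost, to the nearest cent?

$2.86

Minimising a linear cost over {iron ≥ 5.6, vitamin C ≥ 361, servings ≥ 0} — the optimum is at a vertex, using one or two foods.
bell pepper only: max(5.6/0.4, 361/167) = 14 servings → $9.10.
broccoli only: max(5.6/0.6, 361/84) = 9.333 servings → $9.80.
spinach only: max(5.6/3.5, 361/39) = 9.256 servings → $11.11.
bell pepper + broccoli: the both-tight solution has a negative serving — not a feasible corner.
bell pepper + spinach with both tight: 1.837 servings and 1.39 servings → $2.86.
broccoli + spinach with both tight: 3.862 servings and 0.9379 servings → $5.18.
So the least-cost plan costs $2.86.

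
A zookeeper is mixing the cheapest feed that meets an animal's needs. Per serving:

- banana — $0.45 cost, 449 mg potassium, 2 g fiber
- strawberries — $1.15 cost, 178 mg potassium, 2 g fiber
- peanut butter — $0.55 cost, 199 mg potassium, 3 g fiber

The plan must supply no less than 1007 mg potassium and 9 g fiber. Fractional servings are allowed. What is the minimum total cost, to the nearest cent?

For a min-cost LP with two ≥-constraints, a basic feasible solution has at most two positive variables.
banana only: max(1007/449, 9/2) = 4.5 servings → $2.02.
strawberries only: max(1007/178, 9/2) = 5.657 servings → $6.51.
peanut butter only: max(1007/199, 9/3) = 5.06 servings → $2.78.
banana + strawberries with both tight: 0.7601 servings and 3.74 servings → $4.64.
banana + peanut butter with both tight: 1.296 servings and 2.136 servings → $1.76.
strawberries + peanut butter with both targets exact would need a negative amount; discard.
So the least-cost plan costs $1.76.

$1.76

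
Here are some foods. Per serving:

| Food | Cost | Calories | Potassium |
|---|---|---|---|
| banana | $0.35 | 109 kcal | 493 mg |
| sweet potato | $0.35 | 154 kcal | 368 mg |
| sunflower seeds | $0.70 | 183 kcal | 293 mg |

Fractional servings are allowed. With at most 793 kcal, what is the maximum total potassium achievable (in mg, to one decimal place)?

3586.7 mg

Potassium per kcal: banana 4.523, sweet potato 2.39, sunflower seeds 1.601.
With no serving limits, spend the whole calories allowance on banana: 793 kcal / 109 kcal × 493 mg = 3586.7 mg.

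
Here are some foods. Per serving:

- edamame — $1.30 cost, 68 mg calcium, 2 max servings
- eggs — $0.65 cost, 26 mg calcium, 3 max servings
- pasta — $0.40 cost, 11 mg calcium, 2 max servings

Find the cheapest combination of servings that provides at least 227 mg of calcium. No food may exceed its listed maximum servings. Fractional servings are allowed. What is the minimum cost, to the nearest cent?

Cost per mg of calcium: edamame $0.0191, eggs $0.0250, pasta $0.0364.
Take 2 servings of edamame: +136.0 mg calcium for $2.60 (total $2.60, still need 91.0 mg).
Take 3 servings of eggs: +78.0 mg calcium for $1.95 (total $4.55, still need 13.0 mg).
Take 1.182 servings of pasta: +13.0 mg calcium for $0.47 (total $5.02, still need 0.0 mg).
Filling from the cheapest source first is optimal under one linear minimum: $5.02.

$5.02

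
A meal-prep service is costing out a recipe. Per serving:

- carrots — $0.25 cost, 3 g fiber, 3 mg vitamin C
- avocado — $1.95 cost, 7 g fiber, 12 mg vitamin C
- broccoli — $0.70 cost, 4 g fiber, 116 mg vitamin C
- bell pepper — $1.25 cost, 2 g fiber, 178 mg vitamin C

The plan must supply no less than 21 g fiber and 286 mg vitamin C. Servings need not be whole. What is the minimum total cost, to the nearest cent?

$2.62

With two linear requirements the optimum uses one or two foods; enumerate the corners.
carrots only: max(21/3, 286/3) = 95.33 servings → $23.83.
avocado only: max(21/7, 286/12) = 23.83 servings → $46.48.
broccoli only: max(21/4, 286/116) = 5.25 servings → $3.67.
bell pepper only: max(21/2, 286/178) = 10.5 servings → $13.12.
carrots + avocado: the both-tight solution has a negative serving — not a feasible corner.
carrots + broccoli with both tight: 3.845 servings and 2.366 servings → $2.62.
carrots + bell pepper with both tight: 5.996 servings and 1.506 servings → $3.38.
avocado + broccoli with both tight: 1.691 servings and 2.291 servings → $4.90.
avocado + bell pepper with both tight: 2.591 servings and 1.432 servings → $6.84.
broccoli + bell pepper: the both-tight solution has a negative serving — not a feasible corner.
The minimum over all feasible corners is $2.62.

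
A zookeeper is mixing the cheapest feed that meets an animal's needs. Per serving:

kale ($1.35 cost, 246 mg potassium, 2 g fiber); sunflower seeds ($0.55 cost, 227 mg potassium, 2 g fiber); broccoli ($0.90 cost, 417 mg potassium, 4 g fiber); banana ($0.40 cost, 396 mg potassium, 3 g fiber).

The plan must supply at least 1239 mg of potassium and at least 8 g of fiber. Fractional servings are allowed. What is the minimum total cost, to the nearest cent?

Minimising a linear cost over {potassium ≥ 1239, fiber ≥ 8, servings ≥ 0} — the optimum is at a vertex, using one or two foods.
kale only: max(1239/246, 8/2) = 5.037 servings → $6.80.
sunflower seeds only: max(1239/227, 8/2) = 5.458 servings → $3.00.
broccoli only: max(1239/417, 8/4) = 2.971 servings → $2.67.
banana only: max(1239/396, 8/3) = 3.129 servings → $1.25.
kale + sunflower seeds: the both-tight solution has a negative serving — not a feasible corner.
kale + broccoli: intersection lies outside the first quadrant.
kale + banana with both targets exact would need a negative amount; discard.
sunflower seeds + broccoli: the both-tight solution has a negative serving — not a feasible corner.
sunflower seeds + banana: the both-tight solution has a negative serving — not a feasible corner.
broccoli + banana with both targets exact would need a negative amount; discard.
The minimum over all feasible corners is $1.25.

$1.25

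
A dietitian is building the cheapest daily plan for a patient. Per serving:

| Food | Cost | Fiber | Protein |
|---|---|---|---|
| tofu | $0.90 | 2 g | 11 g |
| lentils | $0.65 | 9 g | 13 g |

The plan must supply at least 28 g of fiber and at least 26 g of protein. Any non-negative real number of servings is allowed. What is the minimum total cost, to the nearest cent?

$2.02

Check every corner: each single food scaled to meet both minima, and each pair solved so both constraints bind.
tofu only: max(28/2, 26/11) = 14 servings → $12.60.
lentils only: max(28/9, 26/13) = 3.111 servings → $2.02.
tofu + lentils: intersection lies outside the first quadrant.
So the least-cost plan costs $2.02.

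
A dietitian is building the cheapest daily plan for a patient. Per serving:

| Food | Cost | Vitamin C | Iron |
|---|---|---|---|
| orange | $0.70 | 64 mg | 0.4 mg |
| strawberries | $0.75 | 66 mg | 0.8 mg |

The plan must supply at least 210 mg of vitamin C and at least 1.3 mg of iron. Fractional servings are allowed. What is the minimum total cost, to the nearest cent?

A basic optimal solution has at most two foods positive. Try each food alone and each pair with both targets met exactly.
orange only: max(210/64, 1.3/0.4) = 3.281 servings → $2.30.
strawberries only: max(210/66, 1.3/0.8) = 3.182 servings → $2.39.
orange + strawberries with both targets exact would need a negative amount; discard.
Cheapest feasible corner: $2.30.

$2.30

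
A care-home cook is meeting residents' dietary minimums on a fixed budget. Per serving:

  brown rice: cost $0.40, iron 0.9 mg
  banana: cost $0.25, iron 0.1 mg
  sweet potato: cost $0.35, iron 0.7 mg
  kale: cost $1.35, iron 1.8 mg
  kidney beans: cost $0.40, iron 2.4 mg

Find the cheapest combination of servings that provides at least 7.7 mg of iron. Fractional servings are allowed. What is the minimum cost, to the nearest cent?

Cost per mg of iron: kidney beans $0.1667, brown rice $0.4444, sweet potato $0.5000, kale $0.7500, banana $2.5000.
With no serving limits, use only kidney beans: 7.7 mg / 2.4 mg = 3.208 servings × $0.40 = $1.28.

$1.28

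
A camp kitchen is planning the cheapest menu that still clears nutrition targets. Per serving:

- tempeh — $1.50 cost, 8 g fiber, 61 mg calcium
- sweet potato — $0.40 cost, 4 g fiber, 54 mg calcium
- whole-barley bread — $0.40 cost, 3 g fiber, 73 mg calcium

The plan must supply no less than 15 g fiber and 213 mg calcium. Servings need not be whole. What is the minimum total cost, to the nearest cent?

$1.53

A basic optimal solution has at most two foods positive. Try each food alone and each pair with both targets met exactly.
tempeh only: max(15/8, 213/61) = 3.492 servings → $5.24.
sweet potato only: max(15/4, 213/54) = 3.944 servings → $1.58.
whole-barley bread only: max(15/3, 213/73) = 5 servings → $2.00.
tempeh + sweet potato: intersection lies outside the first quadrant.
tempeh + whole-barley bread with both tight: 1.137 servings and 1.968 servings → $2.49.
sweet potato + whole-barley bread with both tight: 3.508 servings and 0.3231 servings → $1.53.
So the least-cost plan costs $1.53.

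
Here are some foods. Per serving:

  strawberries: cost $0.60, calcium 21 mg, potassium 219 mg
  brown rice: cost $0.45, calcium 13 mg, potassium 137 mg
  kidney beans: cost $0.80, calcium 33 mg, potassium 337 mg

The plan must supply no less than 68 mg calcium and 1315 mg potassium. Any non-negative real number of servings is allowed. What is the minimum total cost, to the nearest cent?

This is a tiny linear program; its minimum lies at a vertex of the feasible set. List the vertices and price them.
strawberries only: max(68/21, 1315/219) = 6.005 servings → $3.60.
brown rice only: max(68/13, 1315/137) = 9.599 servings → $4.32.
kidney beans only: max(68/33, 1315/337) = 3.902 servings → $3.12.
strawberries + brown rice: the both-tight solution has a negative serving — not a feasible corner.
strawberries + kidney beans: intersection lies outside the first quadrant.
brown rice + kidney beans: intersection lies outside the first quadrant.
The minimum over all feasible corners is $3.12.

$3.12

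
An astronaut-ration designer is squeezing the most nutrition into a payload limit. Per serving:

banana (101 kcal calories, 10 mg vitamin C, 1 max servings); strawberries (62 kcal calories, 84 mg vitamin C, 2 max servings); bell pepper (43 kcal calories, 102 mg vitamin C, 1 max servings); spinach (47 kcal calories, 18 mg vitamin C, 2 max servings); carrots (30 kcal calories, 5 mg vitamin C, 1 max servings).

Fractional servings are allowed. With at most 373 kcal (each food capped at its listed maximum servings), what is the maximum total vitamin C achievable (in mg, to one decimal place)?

319.1 mg

Vitamin C per kcal: bell pepper 2.372, strawberries 1.355, spinach 0.383, carrots 0.1667, banana 0.09901.
Take 1 serving of bell pepper: uses 43 kcal, +102.0 mg vitamin C (running total 102.0 mg).
Take 2 servings of strawberries: uses 124 kcal, +168.0 mg vitamin C (running total 270.0 mg).
Take 2 servings of spinach: uses 94 kcal, +36.0 mg vitamin C (running total 306.0 mg).
Take 1 serving of carrots: uses 30 kcal, +5.0 mg vitamin C (running total 311.0 mg).
Take 0.8119 servings of banana: uses 82 kcal, +8.1 mg vitamin C (running total 319.1 mg).
Filling greedily by vitamin C-per-kcal is optimal for one linear limit, giving 319.1 mg.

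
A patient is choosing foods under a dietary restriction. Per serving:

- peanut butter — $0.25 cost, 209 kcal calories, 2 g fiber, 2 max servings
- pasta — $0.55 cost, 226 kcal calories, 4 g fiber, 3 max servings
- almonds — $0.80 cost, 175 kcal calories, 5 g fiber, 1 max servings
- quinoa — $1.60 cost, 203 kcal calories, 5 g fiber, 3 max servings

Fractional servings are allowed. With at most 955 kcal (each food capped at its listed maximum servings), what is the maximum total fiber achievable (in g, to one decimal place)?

23.0 g

Fiber per kcal: almonds 0.02857, quinoa 0.02463, pasta 0.0177, peanut butter 0.009569.
Take 1 serving of almonds: uses 175 kcal, +5.0 g fiber (running total 5.0 g).
Take 3 servings of quinoa: uses 609 kcal, +15.0 g fiber (running total 20.0 g).
Take 0.7566 servings of pasta: uses 171 kcal, +3.0 g fiber (running total 23.0 g).
Greedy by best ratio exhausts the calories allowance optimally: 23.0 g.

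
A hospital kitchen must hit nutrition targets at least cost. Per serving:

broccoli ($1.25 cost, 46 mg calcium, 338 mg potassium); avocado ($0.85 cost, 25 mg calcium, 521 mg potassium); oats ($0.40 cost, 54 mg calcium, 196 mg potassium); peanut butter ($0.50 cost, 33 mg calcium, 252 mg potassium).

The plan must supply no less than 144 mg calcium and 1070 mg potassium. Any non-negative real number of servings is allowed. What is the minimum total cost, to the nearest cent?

$1.91

Check every corner: each single food scaled to meet both minima, and each pair solved so both constraints bind.
broccoli only: max(144/46, 1070/338) = 3.166 servings → $3.96.
avocado only: max(144/25, 1070/521) = 5.76 servings → $4.90.
oats only: max(144/54, 1070/196) = 5.459 servings → $2.18.
peanut butter only: max(144/33, 1070/252) = 4.364 servings → $2.18.
broccoli + avocado with both tight: 3.111 servings and 0.03532 servings → $3.92.
broccoli + oats: the both-tight solution has a negative serving — not a feasible corner.
broccoli + peanut butter with both tight: 2.233 servings and 1.251 servings → $3.42.
avocado + oats with both tight: 1.272 servings and 2.078 servings → $1.91.
avocado + peanut butter: intersection lies outside the first quadrant.
oats + peanut butter with both tight: 0.137 servings and 4.139 servings → $2.12.
The minimum over all feasible corners is $1.91.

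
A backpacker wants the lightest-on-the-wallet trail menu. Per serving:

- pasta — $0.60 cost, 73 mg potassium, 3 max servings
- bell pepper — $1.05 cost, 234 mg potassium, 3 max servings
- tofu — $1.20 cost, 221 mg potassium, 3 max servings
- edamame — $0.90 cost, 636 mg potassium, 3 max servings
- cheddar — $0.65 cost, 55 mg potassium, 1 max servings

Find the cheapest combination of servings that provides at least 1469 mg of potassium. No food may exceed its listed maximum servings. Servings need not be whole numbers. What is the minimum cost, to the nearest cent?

$2.08

Cost per mg of potassium: edamame $0.0014, bell pepper $0.0045, tofu $0.0054, pasta $0.0082, cheddar $0.0118.
Take 2.31 servings of edamame: +1469.0 mg potassium for $2.08 (total $2.08, still need 0.0 mg).
Greedy by cheapest-per-mg is optimal for a single linear constraint, so the minimum cost is $2.08.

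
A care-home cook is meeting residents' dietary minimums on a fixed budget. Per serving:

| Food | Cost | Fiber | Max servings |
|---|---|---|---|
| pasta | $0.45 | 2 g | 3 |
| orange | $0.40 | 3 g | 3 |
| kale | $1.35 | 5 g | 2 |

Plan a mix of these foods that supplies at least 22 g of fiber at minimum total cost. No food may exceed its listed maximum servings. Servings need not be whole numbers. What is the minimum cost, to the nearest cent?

Cost per g of fiber: orange $0.1333, pasta $0.2250, kale $0.2700.
Take 3 servings of orange: +9.0 g fiber for $1.20 (total $1.20, still need 13.0 g).
Take 3 servings of pasta: +6.0 g fiber for $1.35 (total $2.55, still need 7.0 g).
Take 1.4 servings of kale: +7.0 g fiber for $1.89 (total $4.44, still need 0.0 g).
Filling from the cheapest source first is optimal under one linear minimum: $4.44.

$4.44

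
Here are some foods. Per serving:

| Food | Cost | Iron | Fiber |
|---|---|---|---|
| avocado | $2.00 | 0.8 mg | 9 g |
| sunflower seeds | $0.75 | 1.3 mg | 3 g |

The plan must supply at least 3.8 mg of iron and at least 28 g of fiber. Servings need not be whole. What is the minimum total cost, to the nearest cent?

A basic optimal solution has at most two foods positive. Try each food alone and each pair with both targets met exactly.
avocado only: max(3.8/0.8, 28/9) = 4.75 servings → $9.50.
sunflower seeds only: max(3.8/1.3, 28/3) = 9.333 servings → $7.00.
avocado + sunflower seeds with both tight: 2.688 servings and 1.269 servings → $6.33.
So the least-cost plan costs $6.33.

$6.33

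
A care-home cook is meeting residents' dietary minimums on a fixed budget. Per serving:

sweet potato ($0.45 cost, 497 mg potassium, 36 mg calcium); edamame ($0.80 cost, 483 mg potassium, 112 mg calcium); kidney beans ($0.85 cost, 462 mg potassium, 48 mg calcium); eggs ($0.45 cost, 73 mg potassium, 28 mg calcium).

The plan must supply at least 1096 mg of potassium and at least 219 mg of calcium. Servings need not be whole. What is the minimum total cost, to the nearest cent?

For a min-cost LP with two ≥-constraints, a basic feasible solution has at most two positive variables.
sweet potato only: max(1096/497, 219/36) = 6.083 servings → $2.74.
edamame only: max(1096/483, 219/112) = 2.269 servings → $1.82.
kidney beans only: max(1096/462, 219/48) = 4.562 servings → $3.88.
eggs only: max(1096/73, 219/28) = 15.01 servings → $6.76.
sweet potato + edamame with both tight: 0.4435 servings and 1.813 servings → $1.65.
sweet potato + kidney beans: intersection lies outside the first quadrant.
sweet potato + eggs with both tight: 1.302 servings and 6.147 servings → $3.35.
edamame + kidney beans with both tight: 1.701 servings and 0.5944 servings → $1.87.
edamame + eggs: intersection lies outside the first quadrant.
kidney beans + eggs with both tight: 1.559 servings and 5.149 servings → $3.64.
Cheapest feasible corner: $1.65.

$1.65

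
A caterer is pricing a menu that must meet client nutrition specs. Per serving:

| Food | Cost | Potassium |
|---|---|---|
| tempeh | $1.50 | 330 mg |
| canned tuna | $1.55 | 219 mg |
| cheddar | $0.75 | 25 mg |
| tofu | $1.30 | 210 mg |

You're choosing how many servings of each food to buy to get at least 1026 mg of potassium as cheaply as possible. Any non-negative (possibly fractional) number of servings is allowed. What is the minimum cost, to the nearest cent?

$4.66

Cost per mg of potassium: tempeh $0.0045, tofu $0.0062, canned tuna $0.0071, cheddar $0.0300.
With no serving limits, use only tempeh: 1026 mg / 330 mg = 3.109 servings × $1.50 = $4.66.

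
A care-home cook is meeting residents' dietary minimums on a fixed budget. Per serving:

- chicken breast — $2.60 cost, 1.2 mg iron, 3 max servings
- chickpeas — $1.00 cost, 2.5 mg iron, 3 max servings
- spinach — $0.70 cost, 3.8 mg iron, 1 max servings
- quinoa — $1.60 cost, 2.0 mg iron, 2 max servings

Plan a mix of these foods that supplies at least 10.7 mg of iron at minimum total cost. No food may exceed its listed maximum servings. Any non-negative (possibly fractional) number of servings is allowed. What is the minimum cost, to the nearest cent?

Cost per mg of iron: spinach $0.1842, chickpeas $0.4000, quinoa $0.8000, chicken breast $2.1667.
Take 1 serving of spinach: +3.8 mg iron for $0.70 (total $0.70, still need 6.9 mg).
Take 2.76 servings of chickpeas: +6.9 mg iron for $2.76 (total $3.46, still need 0.0 mg).
Greedy by cheapest-per-mg is optimal for a single linear constraint, so the minimum cost is $3.46.

$3.46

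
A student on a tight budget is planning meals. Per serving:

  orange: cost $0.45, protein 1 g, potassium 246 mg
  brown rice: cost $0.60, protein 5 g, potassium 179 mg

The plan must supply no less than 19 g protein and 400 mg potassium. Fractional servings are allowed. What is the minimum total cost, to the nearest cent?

$2.28

orange only: max(19/1, 400/246) = 19 servings → $8.55.
brown rice only: max(19/5, 400/179) = 3.8 servings → $2.28.
orange + brown rice with both targets exact would need a negative amount; discard.
The minimum over all feasible corners is $2.28.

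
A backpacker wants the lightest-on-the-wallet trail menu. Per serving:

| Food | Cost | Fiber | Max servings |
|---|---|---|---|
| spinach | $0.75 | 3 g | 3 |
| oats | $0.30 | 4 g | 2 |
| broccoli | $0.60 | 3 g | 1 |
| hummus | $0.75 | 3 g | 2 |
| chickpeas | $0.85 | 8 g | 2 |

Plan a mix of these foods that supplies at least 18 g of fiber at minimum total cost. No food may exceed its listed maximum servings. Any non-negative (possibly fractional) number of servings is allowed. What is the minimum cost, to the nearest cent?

$1.66

Cost per g of fiber: oats $0.0750, chickpeas $0.1062, broccoli $0.2000, spinach $0.2500, hummus $0.2500.
Take 2 servings of oats: +8.0 g fiber for $0.60 (total $0.60, still need 10.0 g).
Take 1.25 servings of chickpeas: +10.0 g fiber for $1.06 (total $1.66, still need 0.0 g).
Greedy by cheapest-per-g is optimal for a single linear constraint, so the minimum cost is $1.66.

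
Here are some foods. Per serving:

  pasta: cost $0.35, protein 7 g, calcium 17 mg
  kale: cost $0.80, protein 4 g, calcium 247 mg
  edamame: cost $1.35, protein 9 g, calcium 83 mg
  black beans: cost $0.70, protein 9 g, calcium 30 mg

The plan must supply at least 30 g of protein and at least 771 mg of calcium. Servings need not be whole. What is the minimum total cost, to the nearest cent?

$3.27

Compare the cost at each extreme point of the feasible region.
pasta only: max(30/7, 771/17) = 45.35 servings → $15.87.
kale only: max(30/4, 771/247) = 7.5 servings → $6.00.
edamame only: max(30/9, 771/83) = 9.289 servings → $12.54.
black beans only: max(30/9, 771/30) = 25.7 servings → $17.99.
pasta + kale with both tight: 2.604 servings and 2.942 servings → $3.27.
pasta + edamame: the both-tight solution has a negative serving — not a feasible corner.
pasta + black beans: intersection lies outside the first quadrant.
kale + edamame with both tight: 2.353 servings and 2.288 servings → $4.97.
kale + black beans with both tight: 2.872 servings and 2.057 servings → $3.74.
edamame + black beans with both targets exact would need a negative amount; discard.
The minimum over all feasible corners is $3.27.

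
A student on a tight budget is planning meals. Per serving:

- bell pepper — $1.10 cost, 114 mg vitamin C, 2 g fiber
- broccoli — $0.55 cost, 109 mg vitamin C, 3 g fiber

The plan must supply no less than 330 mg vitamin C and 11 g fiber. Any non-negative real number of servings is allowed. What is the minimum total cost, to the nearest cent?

$2.02

At the optimum either one food covers both requirements or two foods hit both targets exactly; no other combination can be cheaper.
bell pepper only: max(330/114, 11/2) = 5.5 servings → $6.05.
broccoli only: max(330/109, 11/3) = 3.667 servings → $2.02.
bell pepper + broccoli: the both-tight solution has a negative serving — not a feasible corner.
Cheapest feasible corner: $2.02.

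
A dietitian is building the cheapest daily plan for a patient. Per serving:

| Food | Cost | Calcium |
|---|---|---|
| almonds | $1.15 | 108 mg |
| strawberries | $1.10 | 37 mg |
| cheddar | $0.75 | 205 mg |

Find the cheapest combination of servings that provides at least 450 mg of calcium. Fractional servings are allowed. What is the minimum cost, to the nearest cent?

$1.65

Cost per mg of calcium: cheddar $0.0037, almonds $0.0106, strawberries $0.0297.
With no serving limits, use only cheddar: 450 mg / 205 mg = 2.195 servings × $0.75 = $1.65.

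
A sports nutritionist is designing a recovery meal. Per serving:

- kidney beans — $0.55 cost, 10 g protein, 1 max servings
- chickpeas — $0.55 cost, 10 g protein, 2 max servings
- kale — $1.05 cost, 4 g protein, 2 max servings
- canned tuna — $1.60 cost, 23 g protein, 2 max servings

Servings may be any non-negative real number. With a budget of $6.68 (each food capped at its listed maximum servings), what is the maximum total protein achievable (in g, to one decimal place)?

83.0 g

Protein per dollar: kidney beans 18.18, chickpeas 18.18, canned tuna 14.38, kale 3.81.
Take 1 serving of kidney beans: spends $0.55, +10.0 g protein (running total 10.0 g).
Take 2 servings of chickpeas: spends $1.10, +20.0 g protein (running total 30.0 g).
Take 2 servings of canned tuna: spends $3.20, +46.0 g protein (running total 76.0 g).
Take 1.743 servings of kale: spends $1.83, +7.0 g protein (running total 83.0 g).
Greedy by best ratio exhausts the cost allowance optimally: 83.0 g.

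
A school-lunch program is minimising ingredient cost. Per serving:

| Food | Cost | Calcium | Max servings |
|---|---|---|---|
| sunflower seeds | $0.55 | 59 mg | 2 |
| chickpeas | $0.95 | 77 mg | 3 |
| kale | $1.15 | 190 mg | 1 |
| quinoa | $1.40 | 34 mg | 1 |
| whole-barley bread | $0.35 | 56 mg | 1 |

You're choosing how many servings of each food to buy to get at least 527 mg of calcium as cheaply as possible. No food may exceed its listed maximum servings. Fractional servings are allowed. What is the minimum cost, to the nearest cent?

$4.61

Cost per mg of calcium: kale $0.0061, whole-barley bread $0.0063, sunflower seeds $0.0093, chickpeas $0.0123, quinoa $0.0412.
Take 1 serving of kale: +190.0 mg calcium for $1.15 (total $1.15, still need 337.0 mg).
Take 1 serving of whole-barley bread: +56.0 mg calcium for $0.35 (total $1.50, still need 281.0 mg).
Take 2 servings of sunflower seeds: +118.0 mg calcium for $1.10 (total $2.60, still need 163.0 mg).
Take 2.117 servings of chickpeas: +163.0 mg calcium for $2.01 (total $4.61, still need 0.0 mg).
Filling from the cheapest source first is optimal under one linear minimum: $4.61.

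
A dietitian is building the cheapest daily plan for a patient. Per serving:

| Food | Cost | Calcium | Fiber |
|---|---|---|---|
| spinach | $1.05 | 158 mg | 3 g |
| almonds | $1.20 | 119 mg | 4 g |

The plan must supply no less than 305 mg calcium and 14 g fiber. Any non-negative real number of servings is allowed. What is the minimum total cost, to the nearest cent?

$4.20

With two linear requirements the optimum uses one or two foods; enumerate the corners.
spinach only: max(305/158, 14/3) = 4.667 servings → $4.90.
almonds only: max(305/119, 14/4) = 3.5 servings → $4.20.
spinach + almonds: the both-tight solution has a negative serving — not a feasible corner.
The minimum over all feasible corners is $4.20.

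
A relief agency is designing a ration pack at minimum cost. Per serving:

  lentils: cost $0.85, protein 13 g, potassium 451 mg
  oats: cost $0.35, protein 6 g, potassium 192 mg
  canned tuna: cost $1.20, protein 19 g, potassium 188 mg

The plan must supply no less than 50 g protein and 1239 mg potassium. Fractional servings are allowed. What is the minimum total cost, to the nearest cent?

$2.92

The cheapest plan sits at a corner of the feasible region — with two constraints it uses at most two foods.
lentils only: max(50/13, 1239/451) = 3.846 servings → $3.27.
oats only: max(50/6, 1239/192) = 8.333 servings → $2.92.
canned tuna only: max(50/19, 1239/188) = 6.59 servings → $7.91.
lentils + oats with both targets exact would need a negative amount; discard.
lentils + canned tuna with both tight: 2.309 servings and 1.052 servings → $3.22.
oats + canned tuna with both tight: 5.612 servings and 0.8595 servings → $3.00.
Cheapest feasible corner: $2.92.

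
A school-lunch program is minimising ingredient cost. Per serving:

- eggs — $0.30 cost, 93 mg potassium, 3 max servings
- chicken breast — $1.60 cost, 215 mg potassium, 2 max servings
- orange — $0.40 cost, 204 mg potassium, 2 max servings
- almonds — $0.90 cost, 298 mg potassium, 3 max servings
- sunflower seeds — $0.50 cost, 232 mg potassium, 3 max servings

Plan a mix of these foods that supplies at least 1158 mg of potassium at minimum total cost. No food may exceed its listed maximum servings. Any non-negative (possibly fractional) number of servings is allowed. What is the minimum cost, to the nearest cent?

$2.46

Cost per mg of potassium: orange $0.0020, sunflower seeds $0.0022, almonds $0.0030, eggs $0.0032, chicken breast $0.0074.
Take 2 servings of orange: +408.0 mg potassium for $0.80 (total $0.80, still need 750.0 mg).
Take 3 servings of sunflower seeds: +696.0 mg potassium for $1.50 (total $2.30, still need 54.0 mg).
Take 0.1812 servings of almonds: +54.0 mg potassium for $0.16 (total $2.46, still need 0.0 mg).
Greedy by cheapest-per-mg is optimal for a single linear constraint, so the minimum cost is $2.46.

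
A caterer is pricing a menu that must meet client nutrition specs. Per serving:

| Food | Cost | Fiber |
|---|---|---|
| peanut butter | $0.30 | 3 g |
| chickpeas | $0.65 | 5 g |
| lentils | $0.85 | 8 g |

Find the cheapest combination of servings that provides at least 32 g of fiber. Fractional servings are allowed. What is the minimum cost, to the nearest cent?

Cost per g of fiber: peanut butter $0.1000, lentils $0.1062, chickpeas $0.1300.
With no serving limits, use only peanut butter: 32 g / 3 g = 10.67 servings × $0.30 = $3.20.

$3.20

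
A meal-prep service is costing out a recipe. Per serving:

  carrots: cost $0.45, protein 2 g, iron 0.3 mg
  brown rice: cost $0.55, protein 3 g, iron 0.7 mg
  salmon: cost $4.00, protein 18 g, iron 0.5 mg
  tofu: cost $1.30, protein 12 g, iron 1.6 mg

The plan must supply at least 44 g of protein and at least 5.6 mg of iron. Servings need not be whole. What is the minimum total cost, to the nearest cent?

At the optimum either one food covers both requirements or two foods hit both targets exactly; no other combination can be cheaper.
carrots only: max(44/2, 5.6/0.3) = 22 servings → $9.90.
brown rice only: max(44/3, 5.6/0.7) = 14.67 servings → $8.07.
salmon only: max(44/18, 5.6/0.5) = 11.2 servings → $44.80.
tofu only: max(44/12, 5.6/1.6) = 3.667 servings → $4.77.
carrots + brown rice with both targets exact would need a negative amount; discard.
carrots + salmon with both tight: 17.91 servings and 0.4545 servings → $9.88.
carrots + tofu: the both-tight solution has a negative serving — not a feasible corner.
brown rice + salmon with both tight: 7.099 servings and 1.261 servings → $8.95.
brown rice + tofu with both targets exact would need a negative amount; discard.
salmon + tofu with both tight: 0.1404 servings and 3.456 servings → $5.05.
Cheapest feasible corner: $4.77.

$4.77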